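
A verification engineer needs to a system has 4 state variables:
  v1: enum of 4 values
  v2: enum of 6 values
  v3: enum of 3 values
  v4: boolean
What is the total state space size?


State space = product of domain sizes of all variables.
Domain sizes:
  v1 (enum of 4 values): 4
  v2 (enum of 6 values): 6
  v3 (enum of 3 values): 3
  v4 (boolean): 2
Product = 4 * 6 * 3 * 2 = 144

144


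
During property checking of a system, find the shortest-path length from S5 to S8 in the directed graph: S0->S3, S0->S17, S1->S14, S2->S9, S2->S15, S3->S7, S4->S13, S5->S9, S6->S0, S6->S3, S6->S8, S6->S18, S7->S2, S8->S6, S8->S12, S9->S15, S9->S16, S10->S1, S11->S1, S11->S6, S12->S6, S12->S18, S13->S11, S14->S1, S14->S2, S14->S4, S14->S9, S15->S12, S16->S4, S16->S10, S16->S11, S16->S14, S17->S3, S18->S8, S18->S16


BFS layer-by-layer from S5:
  dist 0: {S5}
  dist 1: {S9}
  dist 2: {S15, S16}
  dist 3: {S4, S10, S11, S12, S14}
  dist 4: {S1, S2, S6, S13, S18}
  dist 5: {S0, S3, S8}
  -> S8 reached at distance 5
Shortest path length = 5

5


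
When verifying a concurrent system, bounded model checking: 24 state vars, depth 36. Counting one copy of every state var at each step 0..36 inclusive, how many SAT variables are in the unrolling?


BMC unrolls to depth k, creating one copy of each state var for steps 0..k.
Step count = 36 + 1 = 37 (steps 0 through 36)
Vars per step = 24
Total = 24 * 37 = 888

888


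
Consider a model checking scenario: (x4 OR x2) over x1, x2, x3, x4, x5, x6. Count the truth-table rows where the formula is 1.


Formula: (x4 OR x2) over 6 vars (64 rows)
Evaluate each row (x1, x2, x3, x4, x5, x6 as bits, MSB first):
  row 0 [000000]: (0 OR 0) -> 0
  row 1 [000001]: (0 OR 0) -> 0
  row 2 [000010]: (0 OR 0) -> 0
  row 3 [000011]: (0 OR 0) -> 0
  row 4 [000100]: (1 OR 0) -> 1
  (every remaining row is evaluated the same way; all 64 results are listed next)
Full result column, 8 rows per line (x1,x2,x3 fixed per line; x4,x5,x6 runs 000..111 left to right):
  rows 0-7 [x1,x2,x3=000]: 00001111  (ones: 4)
  rows 8-15 [x1,x2,x3=001]: 00001111  (ones: 4)
  rows 16-23 [x1,x2,x3=010]: 11111111  (ones: 8)
  rows 24-31 [x1,x2,x3=011]: 11111111  (ones: 8)
  rows 32-39 [x1,x2,x3=100]: 00001111  (ones: 4)
  rows 40-47 [x1,x2,x3=101]: 00001111  (ones: 4)
  rows 48-55 [x1,x2,x3=110]: 11111111  (ones: 8)
  rows 56-63 [x1,x2,x3=111]: 11111111  (ones: 8)
Count of 1-rows = 4+4+8+8+4+4+8+8 = 48

48


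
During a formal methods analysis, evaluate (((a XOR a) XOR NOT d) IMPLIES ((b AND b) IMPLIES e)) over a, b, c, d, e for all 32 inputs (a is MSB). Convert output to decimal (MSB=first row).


Formula: (((a XOR a) XOR NOT d) IMPLIES ((b AND b) IMPLIES e)) over a, b, c, d, e (32 rows)
Evaluate each row (bits = a,b,c,d,e, MSB first):
  row 0 [00000]: (((0 XOR 0) XOR NOT 0) IMPLIES ((0 AND 0) IMPLIES 0)) -> 1
  row 1 [00001]: (((0 XOR 0) XOR NOT 0) IMPLIES ((0 AND 0) IMPLIES 1)) -> 1
  row 2 [00010]: (((0 XOR 0) XOR NOT 1) IMPLIES ((0 AND 0) IMPLIES 0)) -> 1
  row 3 [00011]: (((0 XOR 0) XOR NOT 1) IMPLIES ((0 AND 0) IMPLIES 1)) -> 1
  row 4 [00100]: (((0 XOR 0) XOR NOT 0) IMPLIES ((0 AND 0) IMPLIES 0)) -> 1
  row 5 [00101]: (((0 XOR 0) XOR NOT 0) IMPLIES ((0 AND 0) IMPLIES 1)) -> 1
  row 6 [00110]: (((0 XOR 0) XOR NOT 1) IMPLIES ((0 AND 0) IMPLIES 0)) -> 1
  row 7 [00111]: (((0 XOR 0) XOR NOT 1) IMPLIES ((0 AND 0) IMPLIES 1)) -> 1
  row 8 [01000]: (((0 XOR 0) XOR NOT 0) IMPLIES ((1 AND 1) IMPLIES 0)) -> 0
  row 9 [01001]: (((0 XOR 0) XOR NOT 0) IMPLIES ((1 AND 1) IMPLIES 1)) -> 1
  row 10 [01010]: (((0 XOR 0) XOR NOT 1) IMPLIES ((1 AND 1) IMPLIES 0)) -> 1
  row 11 [01011]: (((0 XOR 0) XOR NOT 1) IMPLIES ((1 AND 1) IMPLIES 1)) -> 1
  row 12 [01100]: (((0 XOR 0) XOR NOT 0) IMPLIES ((1 AND 1) IMPLIES 0)) -> 0
  row 13 [01101]: (((0 XOR 0) XOR NOT 0) IMPLIES ((1 AND 1) IMPLIES 1)) -> 1
  row 14 [01110]: (((0 XOR 0) XOR NOT 1) IMPLIES ((1 AND 1) IMPLIES 0)) -> 1
  row 15 [01111]: (((0 XOR 0) XOR NOT 1) IMPLIES ((1 AND 1) IMPLIES 1)) -> 1
  row 16 [10000]: (((1 XOR 1) XOR NOT 0) IMPLIES ((0 AND 0) IMPLIES 0)) -> 1
  row 17 [10001]: (((1 XOR 1) XOR NOT 0) IMPLIES ((0 AND 0) IMPLIES 1)) -> 1
  row 18 [10010]: (((1 XOR 1) XOR NOT 1) IMPLIES ((0 AND 0) IMPLIES 0)) -> 1
  row 19 [10011]: (((1 XOR 1) XOR NOT 1) IMPLIES ((0 AND 0) IMPLIES 1)) -> 1
  row 20 [10100]: (((1 XOR 1) XOR NOT 0) IMPLIES ((0 AND 0) IMPLIES 0)) -> 1
  row 21 [10101]: (((1 XOR 1) XOR NOT 0) IMPLIES ((0 AND 0) IMPLIES 1)) -> 1
  row 22 [10110]: (((1 XOR 1) XOR NOT 1) IMPLIES ((0 AND 0) IMPLIES 0)) -> 1
  row 23 [10111]: (((1 XOR 1) XOR NOT 1) IMPLIES ((0 AND 0) IMPLIES 1)) -> 1
  row 24 [11000]: (((1 XOR 1) XOR NOT 0) IMPLIES ((1 AND 1) IMPLIES 0)) -> 0
  row 25 [11001]: (((1 XOR 1) XOR NOT 0) IMPLIES ((1 AND 1) IMPLIES 1)) -> 1
  row 26 [11010]: (((1 XOR 1) XOR NOT 1) IMPLIES ((1 AND 1) IMPLIES 0)) -> 1
  row 27 [11011]: (((1 XOR 1) XOR NOT 1) IMPLIES ((1 AND 1) IMPLIES 1)) -> 1
  row 28 [11100]: (((1 XOR 1) XOR NOT 0) IMPLIES ((1 AND 1) IMPLIES 0)) -> 0
  row 29 [11101]: (((1 XOR 1) XOR NOT 0) IMPLIES ((1 AND 1) IMPLIES 1)) -> 1
  row 30 [11110]: (((1 XOR 1) XOR NOT 1) IMPLIES ((1 AND 1) IMPLIES 0)) -> 1
  row 31 [11111]: (((1 XOR 1) XOR NOT 1) IMPLIES ((1 AND 1) IMPLIES 1)) -> 1
Full result column, 4 rows per line (a,b,c fixed per line; d,e runs 00..11 left to right):
  rows 0-3 [a,b,c=000]: 1111  = hex F
  rows 4-7 [a,b,c=001]: 1111  = hex F
  rows 8-11 [a,b,c=010]: 0111  = hex 7
  rows 12-15 [a,b,c=011]: 0111  = hex 7
  rows 16-19 [a,b,c=100]: 1111  = hex F
  rows 20-23 [a,b,c=101]: 1111  = hex F
  rows 24-27 [a,b,c=110]: 0111  = hex 7
  rows 28-31 [a,b,c=111]: 0111  = hex 7
Output column (row 0 .. row 31) = 11111111011101111111111101110111
Output column grouped in 4s = 1111 1111 0111 0111 1111 1111 0111 0111 = 0xFF77FF77
Convert to decimal digit by digit (value = value*16 + digit):
  F -> 15
  15*16 + 15 (F) = 255
  255*16 + 7 = 4087
  4087*16 + 7 = 65399
  65399*16 + 15 (F) = 1046399
  1046399*16 + 15 (F) = 16742399
  16742399*16 + 7 = 267878391
  267878391*16 + 7 = 4286054263
Decimal = 4286054263

4286054263


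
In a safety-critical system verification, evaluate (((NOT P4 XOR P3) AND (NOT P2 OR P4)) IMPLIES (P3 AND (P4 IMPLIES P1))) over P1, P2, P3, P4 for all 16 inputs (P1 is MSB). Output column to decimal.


Formula: (((NOT P4 XOR P3) AND (NOT P2 OR P4)) IMPLIES (P3 AND (P4 IMPLIES P1))) over P1, P2, P3, P4 (16 rows)
Evaluate each row (bits = P1,P2,P3,P4, MSB first):
  row 0 [0000]: (((NOT 0 XOR 0) AND (NOT 0 OR 0)) IMPLIES (0 AND (0 IMPLIES 0))) -> 0
  row 1 [0001]: (((NOT 1 XOR 0) AND (NOT 0 OR 1)) IMPLIES (0 AND (1 IMPLIES 0))) -> 1
  row 2 [0010]: (((NOT 0 XOR 1) AND (NOT 0 OR 0)) IMPLIES (1 AND (0 IMPLIES 0))) -> 1
  row 3 [0011]: (((NOT 1 XOR 1) AND (NOT 0 OR 1)) IMPLIES (1 AND (1 IMPLIES 0))) -> 0
  row 4 [0100]: (((NOT 0 XOR 0) AND (NOT 1 OR 0)) IMPLIES (0 AND (0 IMPLIES 0))) -> 1
  row 5 [0101]: (((NOT 1 XOR 0) AND (NOT 1 OR 1)) IMPLIES (0 AND (1 IMPLIES 0))) -> 1
  row 6 [0110]: (((NOT 0 XOR 1) AND (NOT 1 OR 0)) IMPLIES (1 AND (0 IMPLIES 0))) -> 1
  row 7 [0111]: (((NOT 1 XOR 1) AND (NOT 1 OR 1)) IMPLIES (1 AND (1 IMPLIES 0))) -> 0
  row 8 [1000]: (((NOT 0 XOR 0) AND (NOT 0 OR 0)) IMPLIES (0 AND (0 IMPLIES 1))) -> 0
  row 9 [1001]: (((NOT 1 XOR 0) AND (NOT 0 OR 1)) IMPLIES (0 AND (1 IMPLIES 1))) -> 1
  row 10 [1010]: (((NOT 0 XOR 1) AND (NOT 0 OR 0)) IMPLIES (1 AND (0 IMPLIES 1))) -> 1
  row 11 [1011]: (((NOT 1 XOR 1) AND (NOT 0 OR 1)) IMPLIES (1 AND (1 IMPLIES 1))) -> 1
  row 12 [1100]: (((NOT 0 XOR 0) AND (NOT 1 OR 0)) IMPLIES (0 AND (0 IMPLIES 1))) -> 1
  row 13 [1101]: (((NOT 1 XOR 0) AND (NOT 1 OR 1)) IMPLIES (0 AND (1 IMPLIES 1))) -> 1
  row 14 [1110]: (((NOT 0 XOR 1) AND (NOT 1 OR 0)) IMPLIES (1 AND (0 IMPLIES 1))) -> 1
  row 15 [1111]: (((NOT 1 XOR 1) AND (NOT 1 OR 1)) IMPLIES (1 AND (1 IMPLIES 1))) -> 1
Full result column, 4 rows per line (P1,P2 fixed per line; P3,P4 runs 00..11 left to right):
  rows 0-3 [P1,P2=00]: 0110  = hex 6
  rows 4-7 [P1,P2=01]: 1110  = hex E
  rows 8-11 [P1,P2=10]: 0111  = hex 7
  rows 12-15 [P1,P2=11]: 1111  = hex F
Output column (row 0 .. row 15) = 0110111001111111
Output column grouped in 4s = 0110 1110 0111 1111 = 0x6E7F
Convert to decimal digit by digit (value = value*16 + digit):
  6 -> 6
  6*16 + 14 (E) = 110
  110*16 + 7 = 1767
  1767*16 + 15 (F) = 28287
Decimal = 28287

28287


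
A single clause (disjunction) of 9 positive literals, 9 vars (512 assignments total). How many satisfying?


Step 1: Total=2^9=512
Step 2: Unsat when all 9 false: 2^0=1
Step 3: Sat=512-1=511

511


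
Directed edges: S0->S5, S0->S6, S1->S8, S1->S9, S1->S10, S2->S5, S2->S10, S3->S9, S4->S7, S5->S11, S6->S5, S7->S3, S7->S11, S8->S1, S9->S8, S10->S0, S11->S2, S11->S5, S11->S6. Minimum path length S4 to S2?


BFS layer-by-layer from S4:
  dist 0: {S4}
  dist 1: {S7}
  dist 2: {S3, S11}
  dist 3: {S2, S5, S6, S9}
  -> S2 reached at distance 3
Shortest path length = 3

3


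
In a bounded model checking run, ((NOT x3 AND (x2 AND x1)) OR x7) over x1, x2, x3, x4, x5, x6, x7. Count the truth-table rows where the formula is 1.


Formula: ((NOT x3 AND (x2 AND x1)) OR x7) over 7 vars (128 rows)
Evaluate each row (x1, x2, x3, x4, x5, x6, x7 as bits, MSB first):
  row 0 [0000000]: ((NOT 0 AND (0 AND 0)) OR 0) -> 0
  row 1 [0000001]: ((NOT 0 AND (0 AND 0)) OR 1) -> 1
  row 2 [0000010]: ((NOT 0 AND (0 AND 0)) OR 0) -> 0
  row 3 [0000011]: ((NOT 0 AND (0 AND 0)) OR 1) -> 1
  row 4 [0000100]: ((NOT 0 AND (0 AND 0)) OR 0) -> 0
  (every remaining row is evaluated the same way; all 128 results are listed next)
Full result column, 8 rows per line (x1,x2,x3,x4 fixed per line; x5,x6,x7 runs 000..111 left to right):
  rows 0-7 [x1,x2,x3,x4=0000]: 01010101  (ones: 4)
  rows 8-15 [x1,x2,x3,x4=0001]: 01010101  (ones: 4)
  rows 16-23 [x1,x2,x3,x4=0010]: 01010101  (ones: 4)
  rows 24-31 [x1,x2,x3,x4=0011]: 01010101  (ones: 4)
  rows 32-39 [x1,x2,x3,x4=0100]: 01010101  (ones: 4)
  rows 40-47 [x1,x2,x3,x4=0101]: 01010101  (ones: 4)
  rows 48-55 [x1,x2,x3,x4=0110]: 01010101  (ones: 4)
  rows 56-63 [x1,x2,x3,x4=0111]: 01010101  (ones: 4)
  rows 64-71 [x1,x2,x3,x4=1000]: 01010101  (ones: 4)
  rows 72-79 [x1,x2,x3,x4=1001]: 01010101  (ones: 4)
  rows 80-87 [x1,x2,x3,x4=1010]: 01010101  (ones: 4)
  rows 88-95 [x1,x2,x3,x4=1011]: 01010101  (ones: 4)
  rows 96-103 [x1,x2,x3,x4=1100]: 11111111  (ones: 8)
  rows 104-111 [x1,x2,x3,x4=1101]: 11111111  (ones: 8)
  rows 112-119 [x1,x2,x3,x4=1110]: 01010101  (ones: 4)
  rows 120-127 [x1,x2,x3,x4=1111]: 01010101  (ones: 4)
Count of 1-rows = 4+4+4+4+4+4+4+4+4+4+4+4+8+8+4+4 = 72

72


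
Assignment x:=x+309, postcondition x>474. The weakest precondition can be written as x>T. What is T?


Formula: wp(x:=E, P) = P[E/x] (substitute E for x in postcondition)
Step 1: Postcondition: x>474
Step 2: Substitute x+309 for x: x+309>474
Step 3: Solve for x: x > 474-309 = 165

165


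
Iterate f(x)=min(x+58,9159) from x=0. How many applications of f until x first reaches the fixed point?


Step 1: x=0, cap=9159, increment=58
Step 2: x grows by 58 each step until capped at 9159; fixed point is x=9159
Step 3: iterations = ceil(9159/58) = 158

158


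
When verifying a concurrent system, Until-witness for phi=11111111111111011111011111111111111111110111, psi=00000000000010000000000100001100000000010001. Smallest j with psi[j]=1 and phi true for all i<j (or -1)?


(phi U psi) at 0: need smallest j with psi[j]=1 and phi[i]=1 for all i in [0,j).
Scan from step 0:
  step 0: phi=1, psi=0 -> continue
  step 1: phi=1, psi=0 -> continue
  step 2: phi=1, psi=0 -> continue
  step 3: phi=1, psi=0 -> continue
  step 12: psi=1 and phi held for [0,12) -> witness found
Witness step = 12

12


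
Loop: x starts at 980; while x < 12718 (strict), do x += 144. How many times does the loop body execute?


Step 1: x goes from 980 toward 12718 by 144; the body runs while x<12718, so iterations = ceil((bound-start)/step)
Step 2: Distance=11738
Step 3: ceil(11738/144)=82

82


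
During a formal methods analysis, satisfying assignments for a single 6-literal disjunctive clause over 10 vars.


Step 1: Total=2^10=1024
Step 2: Unsat when all 6 false: 2^4=16
Step 3: Sat=1024-16=1008

1008


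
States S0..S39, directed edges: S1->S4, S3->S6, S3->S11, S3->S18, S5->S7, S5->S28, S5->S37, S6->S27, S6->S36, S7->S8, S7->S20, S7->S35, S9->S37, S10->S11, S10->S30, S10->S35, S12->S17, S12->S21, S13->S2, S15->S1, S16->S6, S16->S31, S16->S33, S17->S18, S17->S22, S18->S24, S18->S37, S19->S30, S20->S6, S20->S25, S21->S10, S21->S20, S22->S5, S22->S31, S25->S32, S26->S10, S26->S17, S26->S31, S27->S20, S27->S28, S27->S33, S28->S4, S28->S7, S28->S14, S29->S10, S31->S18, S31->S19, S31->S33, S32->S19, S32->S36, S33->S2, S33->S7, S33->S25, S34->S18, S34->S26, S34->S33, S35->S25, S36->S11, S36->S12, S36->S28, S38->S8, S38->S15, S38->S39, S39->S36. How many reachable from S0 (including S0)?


BFS from S0:
  layer 0: {S0}
Reachable set: {S0}
Count = 1

1


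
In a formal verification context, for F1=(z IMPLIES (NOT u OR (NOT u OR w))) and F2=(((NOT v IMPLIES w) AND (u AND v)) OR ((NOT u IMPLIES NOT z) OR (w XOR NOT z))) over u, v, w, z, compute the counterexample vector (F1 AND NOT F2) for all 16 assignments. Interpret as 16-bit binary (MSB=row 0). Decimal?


F1 = (z IMPLIES (NOT u OR (NOT u OR w)))
F2 = (((NOT v IMPLIES w) AND (u AND v)) OR ((NOT u IMPLIES NOT z) OR (w XOR NOT z)))
Counterexample to F1=>F2 is where F1=1 and F2=0.
Evaluate each row (bits = u,v,w,z, MSB first):
  row 0 [0000]: F1=1 F2=1 -> F1&~F2 -> 0
  row 1 [0001]: F1=1 F2=0 -> F1&~F2 -> 1
  row 2 [0010]: F1=1 F2=1 -> F1&~F2 -> 0
  row 3 [0011]: F1=1 F2=1 -> F1&~F2 -> 0
  row 4 [0100]: F1=1 F2=1 -> F1&~F2 -> 0
  row 5 [0101]: F1=1 F2=0 -> F1&~F2 -> 1
  row 6 [0110]: F1=1 F2=1 -> F1&~F2 -> 0
  row 7 [0111]: F1=1 F2=1 -> F1&~F2 -> 0
  row 8 [1000]: F1=1 F2=1 -> F1&~F2 -> 0
  row 9 [1001]: F1=0 F2=1 -> F1&~F2 -> 0
  row 10 [1010]: F1=1 F2=1 -> F1&~F2 -> 0
  row 11 [1011]: F1=1 F2=1 -> F1&~F2 -> 0
  row 12 [1100]: F1=1 F2=1 -> F1&~F2 -> 0
  row 13 [1101]: F1=0 F2=1 -> F1&~F2 -> 0
  row 14 [1110]: F1=1 F2=1 -> F1&~F2 -> 0
  row 15 [1111]: F1=1 F2=1 -> F1&~F2 -> 0
Full result column, 4 rows per line (u,v fixed per line; w,z runs 00..11 left to right):
  rows 0-3 [u,v=00]: 0100  = hex 4
  rows 4-7 [u,v=01]: 0100  = hex 4
  rows 8-11 [u,v=10]: 0000  = hex 0
  rows 12-15 [u,v=11]: 0000  = hex 0
Counterexample vector (row 0 .. row 15) = 0100010000000000
Output column grouped in 4s = 0100 0100 0000 0000 = 0x4400
Convert to decimal digit by digit (value = value*16 + digit):
  4 -> 4
  4*16 + 4 = 68
  68*16 + 0 = 1088
  1088*16 + 0 = 17408
Decimal = 17408

17408


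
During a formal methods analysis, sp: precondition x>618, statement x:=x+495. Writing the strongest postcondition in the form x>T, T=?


Formula: sp(P, x:=E) = exists old_x. (x = E[old_x/x]) AND P[old_x/x] (old_x is the value of x before the assignment; eliminate old_x by solving x = E[old_x/x] for old_x)
Step 1: Precondition P: x>618, i.e. old_x > 618
Step 2: Assignment gives x = old_x + 495, so old_x = x - 495
Step 3: Substitute into P: x - 495 > 618
Step 4: Simplify: x > 618+495 = 1113

1113


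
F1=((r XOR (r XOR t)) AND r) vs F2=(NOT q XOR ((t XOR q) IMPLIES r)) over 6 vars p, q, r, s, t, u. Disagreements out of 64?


F1 = ((r XOR (r XOR t)) AND r)
F2 = (NOT q XOR ((t XOR q) IMPLIES r))
Evaluate both on each of 64 rows (bits = p,q,r,s,t,u):
  row 0 [000000]: F1=0 F2=0 -> 0
  row 1 [000001]: F1=0 F2=0 -> 0
  row 2 [000010]: F1=0 F2=1 (differ) -> 1
  row 3 [000011]: F1=0 F2=1 (differ) -> 1
  row 4 [000100]: F1=0 F2=0 -> 0
  (every remaining row is evaluated the same way; all 64 results are listed next)
Full result column, 8 rows per line (p,q,r fixed per line; s,t,u runs 000..111 left to right):
  rows 0-7 [p,q,r=000]: 00110011  (ones: 4)
  rows 8-15 [p,q,r=001]: 00110011  (ones: 4)
  rows 16-23 [p,q,r=010]: 00110011  (ones: 4)
  rows 24-31 [p,q,r=011]: 11001100  (ones: 4)
  rows 32-39 [p,q,r=100]: 00110011  (ones: 4)
  rows 40-47 [p,q,r=101]: 00110011  (ones: 4)
  rows 48-55 [p,q,r=110]: 00110011  (ones: 4)
  rows 56-63 [p,q,r=111]: 11001100  (ones: 4)
Disagreements = 4+4+4+4+4+4+4+4 = 32

32


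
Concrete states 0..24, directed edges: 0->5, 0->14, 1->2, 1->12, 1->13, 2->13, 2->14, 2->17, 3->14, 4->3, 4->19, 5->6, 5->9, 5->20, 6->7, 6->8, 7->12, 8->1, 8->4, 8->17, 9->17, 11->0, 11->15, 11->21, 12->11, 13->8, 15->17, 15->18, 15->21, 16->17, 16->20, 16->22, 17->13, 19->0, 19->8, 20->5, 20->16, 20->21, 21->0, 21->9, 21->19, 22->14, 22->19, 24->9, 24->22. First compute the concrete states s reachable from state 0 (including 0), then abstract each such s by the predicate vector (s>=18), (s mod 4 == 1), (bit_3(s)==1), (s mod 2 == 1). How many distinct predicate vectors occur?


BFS from 0:
Concrete reachable: {0, 1, 2, 3, 4, 5, 6, 7, 8, 9, 11, 12, 13, 14, 15, 16, 17, 18, 19, 20, 21, 22}
Abstract via predicates (s>=18), (s mod 4 == 1), (bit_3(s)==1), (s mod 2 == 1):
  (0,0,0,0) <- {0, 2, 4, 6, 16}
  (0,0,0,1) <- {3, 7}
  (0,0,1,0) <- {8, 12, 14}
  (0,0,1,1) <- {11, 15}
  (0,1,0,1) <- {1, 5, 17}
  (0,1,1,1) <- {9, 13}
  (1,0,0,0) <- {18, 20, 22}
  (1,0,0,1) <- {19}
  (1,1,0,1) <- {21}
Distinct abstract states = 9

9


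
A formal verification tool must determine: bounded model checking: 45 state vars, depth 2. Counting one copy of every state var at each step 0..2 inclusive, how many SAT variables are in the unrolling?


BMC unrolls to depth k, creating one copy of each state var for steps 0..k.
Step count = 2 + 1 = 3 (steps 0 through 2)
Vars per step = 45
Total = 45 * 3 = 135

135


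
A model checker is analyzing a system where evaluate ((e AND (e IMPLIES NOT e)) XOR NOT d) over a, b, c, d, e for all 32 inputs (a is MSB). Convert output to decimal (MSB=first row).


Formula: ((e AND (e IMPLIES NOT e)) XOR NOT d) over a, b, c, d, e (32 rows)
Evaluate each row (bits = a,b,c,d,e, MSB first):
  row 0 [00000]: ((0 AND (0 IMPLIES NOT 0)) XOR NOT 0) -> 1
  row 1 [00001]: ((1 AND (1 IMPLIES NOT 1)) XOR NOT 0) -> 1
  row 2 [00010]: ((0 AND (0 IMPLIES NOT 0)) XOR NOT 1) -> 0
  row 3 [00011]: ((1 AND (1 IMPLIES NOT 1)) XOR NOT 1) -> 0
  row 4 [00100]: ((0 AND (0 IMPLIES NOT 0)) XOR NOT 0) -> 1
  row 5 [00101]: ((1 AND (1 IMPLIES NOT 1)) XOR NOT 0) -> 1
  row 6 [00110]: ((0 AND (0 IMPLIES NOT 0)) XOR NOT 1) -> 0
  row 7 [00111]: ((1 AND (1 IMPLIES NOT 1)) XOR NOT 1) -> 0
  row 8 [01000]: ((0 AND (0 IMPLIES NOT 0)) XOR NOT 0) -> 1
  row 9 [01001]: ((1 AND (1 IMPLIES NOT 1)) XOR NOT 0) -> 1
  row 10 [01010]: ((0 AND (0 IMPLIES NOT 0)) XOR NOT 1) -> 0
  row 11 [01011]: ((1 AND (1 IMPLIES NOT 1)) XOR NOT 1) -> 0
  row 12 [01100]: ((0 AND (0 IMPLIES NOT 0)) XOR NOT 0) -> 1
  row 13 [01101]: ((1 AND (1 IMPLIES NOT 1)) XOR NOT 0) -> 1
  row 14 [01110]: ((0 AND (0 IMPLIES NOT 0)) XOR NOT 1) -> 0
  row 15 [01111]: ((1 AND (1 IMPLIES NOT 1)) XOR NOT 1) -> 0
  row 16 [10000]: ((0 AND (0 IMPLIES NOT 0)) XOR NOT 0) -> 1
  row 17 [10001]: ((1 AND (1 IMPLIES NOT 1)) XOR NOT 0) -> 1
  row 18 [10010]: ((0 AND (0 IMPLIES NOT 0)) XOR NOT 1) -> 0
  row 19 [10011]: ((1 AND (1 IMPLIES NOT 1)) XOR NOT 1) -> 0
  row 20 [10100]: ((0 AND (0 IMPLIES NOT 0)) XOR NOT 0) -> 1
  row 21 [10101]: ((1 AND (1 IMPLIES NOT 1)) XOR NOT 0) -> 1
  row 22 [10110]: ((0 AND (0 IMPLIES NOT 0)) XOR NOT 1) -> 0
  row 23 [10111]: ((1 AND (1 IMPLIES NOT 1)) XOR NOT 1) -> 0
  row 24 [11000]: ((0 AND (0 IMPLIES NOT 0)) XOR NOT 0) -> 1
  row 25 [11001]: ((1 AND (1 IMPLIES NOT 1)) XOR NOT 0) -> 1
  row 26 [11010]: ((0 AND (0 IMPLIES NOT 0)) XOR NOT 1) -> 0
  row 27 [11011]: ((1 AND (1 IMPLIES NOT 1)) XOR NOT 1) -> 0
  row 28 [11100]: ((0 AND (0 IMPLIES NOT 0)) XOR NOT 0) -> 1
  row 29 [11101]: ((1 AND (1 IMPLIES NOT 1)) XOR NOT 0) -> 1
  row 30 [11110]: ((0 AND (0 IMPLIES NOT 0)) XOR NOT 1) -> 0
  row 31 [11111]: ((1 AND (1 IMPLIES NOT 1)) XOR NOT 1) -> 0
Full result column, 4 rows per line (a,b,c fixed per line; d,e runs 00..11 left to right):
  rows 0-3 [a,b,c=000]: 1100  = hex C
  rows 4-7 [a,b,c=001]: 1100  = hex C
  rows 8-11 [a,b,c=010]: 1100  = hex C
  rows 12-15 [a,b,c=011]: 1100  = hex C
  rows 16-19 [a,b,c=100]: 1100  = hex C
  rows 20-23 [a,b,c=101]: 1100  = hex C
  rows 24-27 [a,b,c=110]: 1100  = hex C
  rows 28-31 [a,b,c=111]: 1100  = hex C
Output column (row 0 .. row 31) = 11001100110011001100110011001100
Output column grouped in 4s = 1100 1100 1100 1100 1100 1100 1100 1100 = 0xCCCCCCCC
Convert to decimal digit by digit (value = value*16 + digit):
  C -> 12
  12*16 + 12 (C) = 204
  204*16 + 12 (C) = 3276
  3276*16 + 12 (C) = 52428
  52428*16 + 12 (C) = 838860
  838860*16 + 12 (C) = 13421772
  13421772*16 + 12 (C) = 214748364
  214748364*16 + 12 (C) = 3435973836
Decimal = 3435973836

3435973836


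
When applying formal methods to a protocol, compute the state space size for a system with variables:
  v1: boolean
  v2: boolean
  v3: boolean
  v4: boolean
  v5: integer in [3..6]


State space = product of domain sizes of all variables.
Domain sizes:
  v1 (boolean): 2
  v2 (boolean): 2
  v3 (boolean): 2
  v4 (boolean): 2
  v5 (integer in [3..6]): 4
Product = 2 * 2 * 2 * 2 * 4 = 64

64


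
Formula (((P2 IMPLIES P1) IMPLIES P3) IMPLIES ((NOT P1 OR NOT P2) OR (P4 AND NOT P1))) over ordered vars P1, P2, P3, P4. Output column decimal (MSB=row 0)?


Formula: (((P2 IMPLIES P1) IMPLIES P3) IMPLIES ((NOT P1 OR NOT P2) OR (P4 AND NOT P1))) over P1, P2, P3, P4 (16 rows)
Evaluate each row (bits = P1,P2,P3,P4, MSB first):
  row 0 [0000]: (((0 IMPLIES 0) IMPLIES 0) IMPLIES ((NOT 0 OR NOT 0) OR (0 AND NOT 0))) -> 1
  row 1 [0001]: (((0 IMPLIES 0) IMPLIES 0) IMPLIES ((NOT 0 OR NOT 0) OR (1 AND NOT 0))) -> 1
  row 2 [0010]: (((0 IMPLIES 0) IMPLIES 1) IMPLIES ((NOT 0 OR NOT 0) OR (0 AND NOT 0))) -> 1
  row 3 [0011]: (((0 IMPLIES 0) IMPLIES 1) IMPLIES ((NOT 0 OR NOT 0) OR (1 AND NOT 0))) -> 1
  row 4 [0100]: (((1 IMPLIES 0) IMPLIES 0) IMPLIES ((NOT 0 OR NOT 1) OR (0 AND NOT 0))) -> 1
  row 5 [0101]: (((1 IMPLIES 0) IMPLIES 0) IMPLIES ((NOT 0 OR NOT 1) OR (1 AND NOT 0))) -> 1
  row 6 [0110]: (((1 IMPLIES 0) IMPLIES 1) IMPLIES ((NOT 0 OR NOT 1) OR (0 AND NOT 0))) -> 1
  row 7 [0111]: (((1 IMPLIES 0) IMPLIES 1) IMPLIES ((NOT 0 OR NOT 1) OR (1 AND NOT 0))) -> 1
  row 8 [1000]: (((0 IMPLIES 1) IMPLIES 0) IMPLIES ((NOT 1 OR NOT 0) OR (0 AND NOT 1))) -> 1
  row 9 [1001]: (((0 IMPLIES 1) IMPLIES 0) IMPLIES ((NOT 1 OR NOT 0) OR (1 AND NOT 1))) -> 1
  row 10 [1010]: (((0 IMPLIES 1) IMPLIES 1) IMPLIES ((NOT 1 OR NOT 0) OR (0 AND NOT 1))) -> 1
  row 11 [1011]: (((0 IMPLIES 1) IMPLIES 1) IMPLIES ((NOT 1 OR NOT 0) OR (1 AND NOT 1))) -> 1
  row 12 [1100]: (((1 IMPLIES 1) IMPLIES 0) IMPLIES ((NOT 1 OR NOT 1) OR (0 AND NOT 1))) -> 1
  row 13 [1101]: (((1 IMPLIES 1) IMPLIES 0) IMPLIES ((NOT 1 OR NOT 1) OR (1 AND NOT 1))) -> 1
  row 14 [1110]: (((1 IMPLIES 1) IMPLIES 1) IMPLIES ((NOT 1 OR NOT 1) OR (0 AND NOT 1))) -> 0
  row 15 [1111]: (((1 IMPLIES 1) IMPLIES 1) IMPLIES ((NOT 1 OR NOT 1) OR (1 AND NOT 1))) -> 0
Full result column, 4 rows per line (P1,P2 fixed per line; P3,P4 runs 00..11 left to right):
  rows 0-3 [P1,P2=00]: 1111  = hex F
  rows 4-7 [P1,P2=01]: 1111  = hex F
  rows 8-11 [P1,P2=10]: 1111  = hex F
  rows 12-15 [P1,P2=11]: 1100  = hex C
Output column (row 0 .. row 15) = 1111111111111100
Output column grouped in 4s = 1111 1111 1111 1100 = 0xFFFC
Convert to decimal digit by digit (value = value*16 + digit):
  F -> 15
  15*16 + 15 (F) = 255
  255*16 + 15 (F) = 4095
  4095*16 + 12 (C) = 65532
Decimal = 65532

65532


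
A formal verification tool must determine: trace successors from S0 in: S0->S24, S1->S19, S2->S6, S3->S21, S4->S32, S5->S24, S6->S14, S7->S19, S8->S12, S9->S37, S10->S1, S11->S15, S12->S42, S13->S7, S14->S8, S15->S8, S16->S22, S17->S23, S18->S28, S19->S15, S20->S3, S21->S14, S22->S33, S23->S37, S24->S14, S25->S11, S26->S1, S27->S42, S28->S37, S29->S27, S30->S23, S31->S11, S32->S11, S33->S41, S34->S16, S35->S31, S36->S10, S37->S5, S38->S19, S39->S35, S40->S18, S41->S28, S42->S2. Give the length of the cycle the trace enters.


Trace from S0 until a state repeats:
  S0 -> S24 -> S14 -> S8 -> S12 -> S42 -> S2 -> S6 -> S14
S14 first seen at step 2, revisited at step 8.
Cycle length = 8 - 2 = 6

6


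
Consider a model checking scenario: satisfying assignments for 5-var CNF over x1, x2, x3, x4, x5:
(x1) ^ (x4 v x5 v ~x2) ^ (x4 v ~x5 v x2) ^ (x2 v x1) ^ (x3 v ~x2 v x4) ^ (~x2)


CNF with 6 clauses over 5 vars (32 assignments).
An assignment satisfies CNF iff every clause has >=1 true literal.
Check each row (bits = x1,x2,x3,x4,x5; clause T/F shown):
  row 0 [00000]: clauses=FTTFTT -> 0
  row 1 [00001]: clauses=FTFFTT -> 0
  row 2 [00010]: clauses=FTTFTT -> 0
  row 3 [00011]: clauses=FTTFTT -> 0
  row 4 [00100]: clauses=FTTFTT -> 0
  row 5 [00101]: clauses=FTFFTT -> 0
  row 6 [00110]: clauses=FTTFTT -> 0
  row 7 [00111]: clauses=FTTFTT -> 0
  row 8 [01000]: clauses=FFTTFF -> 0
  row 9 [01001]: clauses=FTTTFF -> 0
  row 10 [01010]: clauses=FTTTTF -> 0
  row 11 [01011]: clauses=FTTTTF -> 0
  row 12 [01100]: clauses=FFTTTF -> 0
  row 13 [01101]: clauses=FTTTTF -> 0
  row 14 [01110]: clauses=FTTTTF -> 0
  row 15 [01111]: clauses=FTTTTF -> 0
  row 16 [10000]: clauses=TTTTTT -> 1
  row 17 [10001]: clauses=TTFTTT -> 0
  row 18 [10010]: clauses=TTTTTT -> 1
  row 19 [10011]: clauses=TTTTTT -> 1
  row 20 [10100]: clauses=TTTTTT -> 1
  row 21 [10101]: clauses=TTFTTT -> 0
  row 22 [10110]: clauses=TTTTTT -> 1
  row 23 [10111]: clauses=TTTTTT -> 1
  row 24 [11000]: clauses=TFTTFF -> 0
  row 25 [11001]: clauses=TTTTFF -> 0
  row 26 [11010]: clauses=TTTTTF -> 0
  row 27 [11011]: clauses=TTTTTF -> 0
  row 28 [11100]: clauses=TFTTTF -> 0
  row 29 [11101]: clauses=TTTTTF -> 0
  row 30 [11110]: clauses=TTTTTF -> 0
  row 31 [11111]: clauses=TTTTTF -> 0
Full result column, 8 rows per line (x1,x2 fixed per line; x3,x4,x5 runs 000..111 left to right):
  rows 0-7 [x1,x2=00]: 00000000  (ones: 0)
  rows 8-15 [x1,x2=01]: 00000000  (ones: 0)
  rows 16-23 [x1,x2=10]: 10111011  (ones: 6)
  rows 24-31 [x1,x2=11]: 00000000  (ones: 0)
Satisfying assignments = 0+0+6+0 = 6

6


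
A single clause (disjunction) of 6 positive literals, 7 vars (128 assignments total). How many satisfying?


Step 1: Total=2^7=128
Step 2: Unsat when all 6 false: 2^1=2
Step 3: Sat=128-2=126

126


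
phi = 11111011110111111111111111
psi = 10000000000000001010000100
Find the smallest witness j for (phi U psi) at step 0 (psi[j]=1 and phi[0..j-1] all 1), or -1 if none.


(phi U psi) at 0: need smallest j with psi[j]=1 and phi[i]=1 for all i in [0,j).
Scan from step 0:
  step 0: psi=1 and phi held for [0,0) -> witness found
Witness step = 0

0


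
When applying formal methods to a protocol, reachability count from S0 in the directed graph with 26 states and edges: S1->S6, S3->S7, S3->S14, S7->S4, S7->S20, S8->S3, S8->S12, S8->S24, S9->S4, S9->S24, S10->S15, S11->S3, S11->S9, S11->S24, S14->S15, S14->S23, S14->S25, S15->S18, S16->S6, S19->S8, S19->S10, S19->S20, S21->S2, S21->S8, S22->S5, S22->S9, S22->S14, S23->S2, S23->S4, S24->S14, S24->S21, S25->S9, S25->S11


BFS from S0:
  layer 0: {S0}
Reachable set: {S0}
Count = 1

1


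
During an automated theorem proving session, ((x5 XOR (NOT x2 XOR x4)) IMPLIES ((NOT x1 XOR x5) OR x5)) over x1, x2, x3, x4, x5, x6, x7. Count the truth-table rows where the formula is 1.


Formula: ((x5 XOR (NOT x2 XOR x4)) IMPLIES ((NOT x1 XOR x5) OR x5)) over 7 vars (128 rows)
Evaluate each row (x1, x2, x3, x4, x5, x6, x7 as bits, MSB first):
  row 0 [0000000]: ((0 XOR (NOT 0 XOR 0)) IMPLIES ((NOT 0 XOR 0) OR 0)) -> 1
  row 1 [0000001]: ((0 XOR (NOT 0 XOR 0)) IMPLIES ((NOT 0 XOR 0) OR 0)) -> 1
  row 2 [0000010]: ((0 XOR (NOT 0 XOR 0)) IMPLIES ((NOT 0 XOR 0) OR 0)) -> 1
  row 3 [0000011]: ((0 XOR (NOT 0 XOR 0)) IMPLIES ((NOT 0 XOR 0) OR 0)) -> 1
  row 4 [0000100]: ((1 XOR (NOT 0 XOR 0)) IMPLIES ((NOT 0 XOR 1) OR 1)) -> 1
  (every remaining row is evaluated the same way; all 128 results are listed next)
Full result column, 8 rows per line (x1,x2,x3,x4 fixed per line; x5,x6,x7 runs 000..111 left to right):
  rows 0-7 [x1,x2,x3,x4=0000]: 11111111  (ones: 8)
  rows 8-15 [x1,x2,x3,x4=0001]: 11111111  (ones: 8)
  rows 16-23 [x1,x2,x3,x4=0010]: 11111111  (ones: 8)
  rows 24-31 [x1,x2,x3,x4=0011]: 11111111  (ones: 8)
  rows 32-39 [x1,x2,x3,x4=0100]: 11111111  (ones: 8)
  rows 40-47 [x1,x2,x3,x4=0101]: 11111111  (ones: 8)
  rows 48-55 [x1,x2,x3,x4=0110]: 11111111  (ones: 8)
  rows 56-63 [x1,x2,x3,x4=0111]: 11111111  (ones: 8)
  rows 64-71 [x1,x2,x3,x4=1000]: 00001111  (ones: 4)
  rows 72-79 [x1,x2,x3,x4=1001]: 11111111  (ones: 8)
  rows 80-87 [x1,x2,x3,x4=1010]: 00001111  (ones: 4)
  rows 88-95 [x1,x2,x3,x4=1011]: 11111111  (ones: 8)
  rows 96-103 [x1,x2,x3,x4=1100]: 11111111  (ones: 8)
  rows 104-111 [x1,x2,x3,x4=1101]: 00001111  (ones: 4)
  rows 112-119 [x1,x2,x3,x4=1110]: 11111111  (ones: 8)
  rows 120-127 [x1,x2,x3,x4=1111]: 00001111  (ones: 4)
Count of 1-rows = 8+8+8+8+8+8+8+8+4+8+4+8+8+4+8+4 = 112

112


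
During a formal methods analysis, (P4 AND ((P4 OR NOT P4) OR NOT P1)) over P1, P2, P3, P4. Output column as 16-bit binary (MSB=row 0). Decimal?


Formula: (P4 AND ((P4 OR NOT P4) OR NOT P1)) over P1, P2, P3, P4 (16 rows)
Evaluate each row (bits = P1,P2,P3,P4, MSB first):
  row 0 [0000]: (0 AND ((0 OR NOT 0) OR NOT 0)) -> 0
  row 1 [0001]: (1 AND ((1 OR NOT 1) OR NOT 0)) -> 1
  row 2 [0010]: (0 AND ((0 OR NOT 0) OR NOT 0)) -> 0
  row 3 [0011]: (1 AND ((1 OR NOT 1) OR NOT 0)) -> 1
  row 4 [0100]: (0 AND ((0 OR NOT 0) OR NOT 0)) -> 0
  row 5 [0101]: (1 AND ((1 OR NOT 1) OR NOT 0)) -> 1
  row 6 [0110]: (0 AND ((0 OR NOT 0) OR NOT 0)) -> 0
  row 7 [0111]: (1 AND ((1 OR NOT 1) OR NOT 0)) -> 1
  row 8 [1000]: (0 AND ((0 OR NOT 0) OR NOT 1)) -> 0
  row 9 [1001]: (1 AND ((1 OR NOT 1) OR NOT 1)) -> 1
  row 10 [1010]: (0 AND ((0 OR NOT 0) OR NOT 1)) -> 0
  row 11 [1011]: (1 AND ((1 OR NOT 1) OR NOT 1)) -> 1
  row 12 [1100]: (0 AND ((0 OR NOT 0) OR NOT 1)) -> 0
  row 13 [1101]: (1 AND ((1 OR NOT 1) OR NOT 1)) -> 1
  row 14 [1110]: (0 AND ((0 OR NOT 0) OR NOT 1)) -> 0
  row 15 [1111]: (1 AND ((1 OR NOT 1) OR NOT 1)) -> 1
Full result column, 4 rows per line (P1,P2 fixed per line; P3,P4 runs 00..11 left to right):
  rows 0-3 [P1,P2=00]: 0101  = hex 5
  rows 4-7 [P1,P2=01]: 0101  = hex 5
  rows 8-11 [P1,P2=10]: 0101  = hex 5
  rows 12-15 [P1,P2=11]: 0101  = hex 5
Output column (row 0 .. row 15) = 0101010101010101
Output column grouped in 4s = 0101 0101 0101 0101 = 0x5555
Convert to decimal digit by digit (value = value*16 + digit):
  5 -> 5
  5*16 + 5 = 85
  85*16 + 5 = 1365
  1365*16 + 5 = 21845
Decimal = 21845

21845


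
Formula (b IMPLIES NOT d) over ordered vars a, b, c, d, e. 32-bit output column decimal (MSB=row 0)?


Formula: (b IMPLIES NOT d) over a, b, c, d, e (32 rows)
Evaluate each row (bits = a,b,c,d,e, MSB first):
  row 0 [00000]: (0 IMPLIES NOT 0) -> 1
  row 1 [00001]: (0 IMPLIES NOT 0) -> 1
  row 2 [00010]: (0 IMPLIES NOT 1) -> 1
  row 3 [00011]: (0 IMPLIES NOT 1) -> 1
  row 4 [00100]: (0 IMPLIES NOT 0) -> 1
  row 5 [00101]: (0 IMPLIES NOT 0) -> 1
  row 6 [00110]: (0 IMPLIES NOT 1) -> 1
  row 7 [00111]: (0 IMPLIES NOT 1) -> 1
  row 8 [01000]: (1 IMPLIES NOT 0) -> 1
  row 9 [01001]: (1 IMPLIES NOT 0) -> 1
  row 10 [01010]: (1 IMPLIES NOT 1) -> 0
  row 11 [01011]: (1 IMPLIES NOT 1) -> 0
  row 12 [01100]: (1 IMPLIES NOT 0) -> 1
  row 13 [01101]: (1 IMPLIES NOT 0) -> 1
  row 14 [01110]: (1 IMPLIES NOT 1) -> 0
  row 15 [01111]: (1 IMPLIES NOT 1) -> 0
  row 16 [10000]: (0 IMPLIES NOT 0) -> 1
  row 17 [10001]: (0 IMPLIES NOT 0) -> 1
  row 18 [10010]: (0 IMPLIES NOT 1) -> 1
  row 19 [10011]: (0 IMPLIES NOT 1) -> 1
  row 20 [10100]: (0 IMPLIES NOT 0) -> 1
  row 21 [10101]: (0 IMPLIES NOT 0) -> 1
  row 22 [10110]: (0 IMPLIES NOT 1) -> 1
  row 23 [10111]: (0 IMPLIES NOT 1) -> 1
  row 24 [11000]: (1 IMPLIES NOT 0) -> 1
  row 25 [11001]: (1 IMPLIES NOT 0) -> 1
  row 26 [11010]: (1 IMPLIES NOT 1) -> 0
  row 27 [11011]: (1 IMPLIES NOT 1) -> 0
  row 28 [11100]: (1 IMPLIES NOT 0) -> 1
  row 29 [11101]: (1 IMPLIES NOT 0) -> 1
  row 30 [11110]: (1 IMPLIES NOT 1) -> 0
  row 31 [11111]: (1 IMPLIES NOT 1) -> 0
Full result column, 4 rows per line (a,b,c fixed per line; d,e runs 00..11 left to right):
  rows 0-3 [a,b,c=000]: 1111  = hex F
  rows 4-7 [a,b,c=001]: 1111  = hex F
  rows 8-11 [a,b,c=010]: 1100  = hex C
  rows 12-15 [a,b,c=011]: 1100  = hex C
  rows 16-19 [a,b,c=100]: 1111  = hex F
  rows 20-23 [a,b,c=101]: 1111  = hex F
  rows 24-27 [a,b,c=110]: 1100  = hex C
  rows 28-31 [a,b,c=111]: 1100  = hex C
Output column (row 0 .. row 31) = 11111111110011001111111111001100
Output column grouped in 4s = 1111 1111 1100 1100 1111 1111 1100 1100 = 0xFFCCFFCC
Convert to decimal digit by digit (value = value*16 + digit):
  F -> 15
  15*16 + 15 (F) = 255
  255*16 + 12 (C) = 4092
  4092*16 + 12 (C) = 65484
  65484*16 + 15 (F) = 1047759
  1047759*16 + 15 (F) = 16764159
  16764159*16 + 12 (C) = 268226556
  268226556*16 + 12 (C) = 4291624908
Decimal = 4291624908

4291624908


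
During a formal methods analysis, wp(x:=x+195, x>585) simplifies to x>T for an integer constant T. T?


Formula: wp(x:=E, P) = P[E/x] (substitute E for x in postcondition)
Step 1: Postcondition: x>585
Step 2: Substitute x+195 for x: x+195>585
Step 3: Solve for x: x > 585-195 = 390

390


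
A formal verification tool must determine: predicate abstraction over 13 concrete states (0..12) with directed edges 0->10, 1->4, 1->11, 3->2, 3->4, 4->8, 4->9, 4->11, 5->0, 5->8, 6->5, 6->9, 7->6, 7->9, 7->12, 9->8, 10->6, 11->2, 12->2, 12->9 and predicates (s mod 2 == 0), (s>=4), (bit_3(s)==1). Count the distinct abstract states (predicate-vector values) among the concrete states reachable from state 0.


BFS from 0:
Concrete reachable: {0, 5, 6, 8, 9, 10}
Abstract via predicates (s mod 2 == 0), (s>=4), (bit_3(s)==1):
  (0,1,0) <- {5}
  (0,1,1) <- {9}
  (1,0,0) <- {0}
  (1,1,0) <- {6}
  (1,1,1) <- {8, 10}
Distinct abstract states = 5

5


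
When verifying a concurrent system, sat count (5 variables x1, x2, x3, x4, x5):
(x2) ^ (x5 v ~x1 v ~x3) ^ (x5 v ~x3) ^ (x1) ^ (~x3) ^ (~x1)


CNF with 6 clauses over 5 vars (32 assignments).
An assignment satisfies CNF iff every clause has >=1 true literal.
Check each row (bits = x1,x2,x3,x4,x5; clause T/F shown):
  row 0 [00000]: clauses=FTTFTT -> 0
  row 1 [00001]: clauses=FTTFTT -> 0
  row 2 [00010]: clauses=FTTFTT -> 0
  row 3 [00011]: clauses=FTTFTT -> 0
  row 4 [00100]: clauses=FTFFFT -> 0
  row 5 [00101]: clauses=FTTFFT -> 0
  row 6 [00110]: clauses=FTFFFT -> 0
  row 7 [00111]: clauses=FTTFFT -> 0
  row 8 [01000]: clauses=TTTFTT -> 0
  row 9 [01001]: clauses=TTTFTT -> 0
  row 10 [01010]: clauses=TTTFTT -> 0
  row 11 [01011]: clauses=TTTFTT -> 0
  row 12 [01100]: clauses=TTFFFT -> 0
  row 13 [01101]: clauses=TTTFFT -> 0
  row 14 [01110]: clauses=TTFFFT -> 0
  row 15 [01111]: clauses=TTTFFT -> 0
  row 16 [10000]: clauses=FTTTTF -> 0
  row 17 [10001]: clauses=FTTTTF -> 0
  row 18 [10010]: clauses=FTTTTF -> 0
  row 19 [10011]: clauses=FTTTTF -> 0
  row 20 [10100]: clauses=FFFTFF -> 0
  row 21 [10101]: clauses=FTTTFF -> 0
  row 22 [10110]: clauses=FFFTFF -> 0
  row 23 [10111]: clauses=FTTTFF -> 0
  row 24 [11000]: clauses=TTTTTF -> 0
  row 25 [11001]: clauses=TTTTTF -> 0
  row 26 [11010]: clauses=TTTTTF -> 0
  row 27 [11011]: clauses=TTTTTF -> 0
  row 28 [11100]: clauses=TFFTFF -> 0
  row 29 [11101]: clauses=TTTTFF -> 0
  row 30 [11110]: clauses=TFFTFF -> 0
  row 31 [11111]: clauses=TTTTFF -> 0
Full result column, 8 rows per line (x1,x2 fixed per line; x3,x4,x5 runs 000..111 left to right):
  rows 0-7 [x1,x2=00]: 00000000  (ones: 0)
  rows 8-15 [x1,x2=01]: 00000000  (ones: 0)
  rows 16-23 [x1,x2=10]: 00000000  (ones: 0)
  rows 24-31 [x1,x2=11]: 00000000  (ones: 0)
Satisfying assignments = 0+0+0+0 = 0

0


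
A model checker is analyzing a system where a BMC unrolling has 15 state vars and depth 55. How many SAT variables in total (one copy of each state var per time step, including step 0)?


BMC unrolls to depth k, creating one copy of each state var for steps 0..k.
Step count = 55 + 1 = 56 (steps 0 through 55)
Vars per step = 15
Total = 15 * 56 = 840

840


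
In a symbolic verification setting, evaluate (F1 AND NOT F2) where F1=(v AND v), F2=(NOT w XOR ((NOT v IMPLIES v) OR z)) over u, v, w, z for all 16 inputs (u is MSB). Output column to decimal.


F1 = (v AND v)
F2 = (NOT w XOR ((NOT v IMPLIES v) OR z))
Counterexample to F1=>F2 is where F1=1 and F2=0.
Evaluate each row (bits = u,v,w,z, MSB first):
  row 0 [0000]: F1=0 F2=1 -> F1&~F2 -> 0
  row 1 [0001]: F1=0 F2=0 -> F1&~F2 -> 0
  row 2 [0010]: F1=0 F2=0 -> F1&~F2 -> 0
  row 3 [0011]: F1=0 F2=1 -> F1&~F2 -> 0
  row 4 [0100]: F1=1 F2=0 -> F1&~F2 -> 1
  row 5 [0101]: F1=1 F2=0 -> F1&~F2 -> 1
  row 6 [0110]: F1=1 F2=1 -> F1&~F2 -> 0
  row 7 [0111]: F1=1 F2=1 -> F1&~F2 -> 0
  row 8 [1000]: F1=0 F2=1 -> F1&~F2 -> 0
  row 9 [1001]: F1=0 F2=0 -> F1&~F2 -> 0
  row 10 [1010]: F1=0 F2=0 -> F1&~F2 -> 0
  row 11 [1011]: F1=0 F2=1 -> F1&~F2 -> 0
  row 12 [1100]: F1=1 F2=0 -> F1&~F2 -> 1
  row 13 [1101]: F1=1 F2=0 -> F1&~F2 -> 1
  row 14 [1110]: F1=1 F2=1 -> F1&~F2 -> 0
  row 15 [1111]: F1=1 F2=1 -> F1&~F2 -> 0
Full result column, 4 rows per line (u,v fixed per line; w,z runs 00..11 left to right):
  rows 0-3 [u,v=00]: 0000  = hex 0
  rows 4-7 [u,v=01]: 1100  = hex C
  rows 8-11 [u,v=10]: 0000  = hex 0
  rows 12-15 [u,v=11]: 1100  = hex C
Counterexample vector (row 0 .. row 15) = 0000110000001100
Output column grouped in 4s = 0000 1100 0000 1100 = 0x0C0C
Convert to decimal digit by digit (value = value*16 + digit):
  0 -> 0
  0*16 + 12 (C) = 12
  12*16 + 0 = 192
  192*16 + 12 (C) = 3084
Decimal = 3084

3084


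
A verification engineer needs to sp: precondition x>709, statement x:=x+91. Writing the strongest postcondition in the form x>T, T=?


Formula: sp(P, x:=E) = exists old_x. (x = E[old_x/x]) AND P[old_x/x] (old_x is the value of x before the assignment; eliminate old_x by solving x = E[old_x/x] for old_x)
Step 1: Precondition P: x>709, i.e. old_x > 709
Step 2: Assignment gives x = old_x + 91, so old_x = x - 91
Step 3: Substitute into P: x - 91 > 709
Step 4: Simplify: x > 709+91 = 800

800


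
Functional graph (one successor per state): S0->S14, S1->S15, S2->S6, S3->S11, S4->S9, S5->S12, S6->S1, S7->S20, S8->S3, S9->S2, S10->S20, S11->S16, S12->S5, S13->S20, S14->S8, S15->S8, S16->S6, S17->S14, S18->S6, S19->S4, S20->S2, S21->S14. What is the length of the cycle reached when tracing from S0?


Trace from S0 until a state repeats:
  S0 -> S14 -> S8 -> S3 -> S11 -> S16 -> S6 -> S1 -> S15 -> S8
S8 first seen at step 2, revisited at step 9.
Cycle length = 9 - 2 = 7

7


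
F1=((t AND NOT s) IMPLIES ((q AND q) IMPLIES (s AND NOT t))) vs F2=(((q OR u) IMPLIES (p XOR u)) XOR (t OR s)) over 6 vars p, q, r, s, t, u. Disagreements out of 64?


F1 = ((t AND NOT s) IMPLIES ((q AND q) IMPLIES (s AND NOT t)))
F2 = (((q OR u) IMPLIES (p XOR u)) XOR (t OR s))
Evaluate both on each of 64 rows (bits = p,q,r,s,t,u):
  row 0 [000000]: F1=1 F2=1 -> 0
  row 1 [000001]: F1=1 F2=1 -> 0
  row 2 [000010]: F1=1 F2=0 (differ) -> 1
  row 3 [000011]: F1=1 F2=0 (differ) -> 1
  row 4 [000100]: F1=1 F2=0 (differ) -> 1
  (every remaining row is evaluated the same way; all 64 results are listed next)
Full result column, 8 rows per line (p,q,r fixed per line; s,t,u runs 000..111 left to right):
  rows 0-7 [p,q,r=000]: 00111111  (ones: 6)
  rows 8-15 [p,q,r=001]: 00111111  (ones: 6)
  rows 16-23 [p,q,r=010]: 10100101  (ones: 4)
  rows 24-31 [p,q,r=011]: 10100101  (ones: 4)
  rows 32-39 [p,q,r=100]: 01101010  (ones: 4)
  rows 40-47 [p,q,r=101]: 01101010  (ones: 4)
  rows 48-55 [p,q,r=110]: 01011010  (ones: 4)
  rows 56-63 [p,q,r=111]: 01011010  (ones: 4)
Disagreements = 6+6+4+4+4+4+4+4 = 36

36


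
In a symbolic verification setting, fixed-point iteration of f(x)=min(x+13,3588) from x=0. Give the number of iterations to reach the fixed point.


Step 1: x=0, cap=3588, increment=13
Step 2: x grows by 13 each step until capped at 3588; fixed point is x=3588
Step 3: iterations = ceil(3588/13) = 276

276


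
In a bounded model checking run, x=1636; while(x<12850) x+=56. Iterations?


Step 1: x goes from 1636 toward 12850 by 56; the body runs while x<12850, so iterations = ceil((bound-start)/step)
Step 2: Distance=11214
Step 3: ceil(11214/56)=201

201


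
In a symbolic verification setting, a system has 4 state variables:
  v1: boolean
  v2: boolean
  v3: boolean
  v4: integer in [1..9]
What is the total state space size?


State space = product of domain sizes of all variables.
Domain sizes:
  v1 (boolean): 2
  v2 (boolean): 2
  v3 (boolean): 2
  v4 (integer in [1..9]): 9
Product = 2 * 2 * 2 * 9 = 72

72
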